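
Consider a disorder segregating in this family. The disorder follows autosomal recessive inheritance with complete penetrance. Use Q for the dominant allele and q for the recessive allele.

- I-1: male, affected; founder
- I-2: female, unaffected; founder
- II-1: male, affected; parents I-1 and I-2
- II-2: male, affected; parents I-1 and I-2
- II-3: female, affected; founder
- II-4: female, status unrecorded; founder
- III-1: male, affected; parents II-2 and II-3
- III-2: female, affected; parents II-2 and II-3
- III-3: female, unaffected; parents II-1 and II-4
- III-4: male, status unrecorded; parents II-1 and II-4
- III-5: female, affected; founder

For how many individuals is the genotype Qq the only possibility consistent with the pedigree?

Obligate heterozygotes: I-2 is unaffected so carries Q and passed q to II-1 (qq), so I-2 is Qq; III-3 is unaffected so carries Q and received q from II-1 (qq), so III-3 is Qq.
Every other individual is either homozygous by phenotype or has at least one consistent homozygous assignment, so the count is 2.

2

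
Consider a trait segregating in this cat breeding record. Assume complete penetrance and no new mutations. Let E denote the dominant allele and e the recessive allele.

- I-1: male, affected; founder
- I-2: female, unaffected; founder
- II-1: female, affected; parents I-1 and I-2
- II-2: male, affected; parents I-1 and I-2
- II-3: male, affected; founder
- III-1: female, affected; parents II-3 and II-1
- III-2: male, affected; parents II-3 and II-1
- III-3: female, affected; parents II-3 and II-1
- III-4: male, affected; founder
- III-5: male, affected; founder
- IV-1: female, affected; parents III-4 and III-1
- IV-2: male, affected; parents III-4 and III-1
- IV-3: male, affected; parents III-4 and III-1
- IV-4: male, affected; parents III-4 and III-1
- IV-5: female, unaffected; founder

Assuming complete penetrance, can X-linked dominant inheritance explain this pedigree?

Under X-linked dominant, II-2 (affected, male) cannot arise from I-1 (affected) × I-2 (unaffected).

No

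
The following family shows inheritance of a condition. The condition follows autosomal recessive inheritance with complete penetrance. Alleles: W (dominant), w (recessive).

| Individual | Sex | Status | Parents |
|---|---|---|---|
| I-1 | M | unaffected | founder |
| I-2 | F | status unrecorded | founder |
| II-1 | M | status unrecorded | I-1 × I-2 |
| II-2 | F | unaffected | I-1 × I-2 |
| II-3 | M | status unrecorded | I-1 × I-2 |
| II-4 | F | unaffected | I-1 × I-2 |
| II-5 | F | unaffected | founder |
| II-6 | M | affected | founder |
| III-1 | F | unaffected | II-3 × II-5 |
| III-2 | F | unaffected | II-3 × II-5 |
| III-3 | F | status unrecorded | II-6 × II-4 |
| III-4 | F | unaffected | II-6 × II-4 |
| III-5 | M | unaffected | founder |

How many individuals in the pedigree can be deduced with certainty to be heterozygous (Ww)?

1

Obligate heterozygotes: III-4 is unaffected so carries W and received w from II-6 (ww), so III-4 is Ww.
Every other individual is either homozygous by phenotype or has at least one consistent homozygous assignment, so the count is 1.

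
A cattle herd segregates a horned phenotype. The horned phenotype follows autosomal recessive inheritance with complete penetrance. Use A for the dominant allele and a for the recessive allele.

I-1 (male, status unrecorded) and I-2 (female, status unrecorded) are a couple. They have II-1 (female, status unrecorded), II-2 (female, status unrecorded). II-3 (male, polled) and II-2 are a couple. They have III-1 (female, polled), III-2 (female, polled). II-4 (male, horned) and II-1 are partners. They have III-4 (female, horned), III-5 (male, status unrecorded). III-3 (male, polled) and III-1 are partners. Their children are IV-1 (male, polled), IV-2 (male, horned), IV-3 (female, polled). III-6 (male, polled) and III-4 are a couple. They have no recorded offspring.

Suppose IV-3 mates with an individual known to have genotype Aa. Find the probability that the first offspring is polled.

5/6

III-3 is polled so carries A and passed a to IV-2 (aa), so III-3 is Aa.
III-1 is polled so carries A and passed a to IV-2 (aa), so III-1 is Aa.
IV-3 is a polled offspring of III-3 (Aa) × III-1 (Aa), whose cross gives 1/4 AA : 1/2 Aa : 1/4 aa; conditioning on being polled, IV-3 is AA with probability 1/3, Aa with probability 2/3.
Summing over parental genotype combinations, P(offspring is polled) = 1/3·1 + 2/3·3/4 = 5/6.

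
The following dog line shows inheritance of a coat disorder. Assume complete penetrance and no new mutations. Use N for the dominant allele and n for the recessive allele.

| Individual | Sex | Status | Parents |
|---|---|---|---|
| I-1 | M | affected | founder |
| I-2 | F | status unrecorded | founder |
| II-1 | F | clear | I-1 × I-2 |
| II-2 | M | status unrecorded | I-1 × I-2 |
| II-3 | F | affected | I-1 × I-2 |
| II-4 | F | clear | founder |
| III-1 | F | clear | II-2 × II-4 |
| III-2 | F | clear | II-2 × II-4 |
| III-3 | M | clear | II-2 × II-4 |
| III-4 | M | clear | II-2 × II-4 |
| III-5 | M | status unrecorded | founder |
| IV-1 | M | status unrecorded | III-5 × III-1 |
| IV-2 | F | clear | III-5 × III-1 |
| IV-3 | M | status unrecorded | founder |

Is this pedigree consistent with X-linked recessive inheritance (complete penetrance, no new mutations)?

A consistent assignment under X-linked recessive exists: I-1 X^n Y, I-2 X^N X^n, II-1 X^N X^n, II-2 X^N Y, II-3 X^n X^n, II-4 X^N X^N, III-1 X^N X^N, III-2 X^N X^N, III-3 X^N Y, III-4 X^N Y, III-5 X^N Y, IV-1 X^N Y, IV-2 X^N X^N, IV-3 X^N Y.
In this assignment every recorded phenotype matches its genotype and every non-founder's genotype is obtainable from its parents' genotypes, so the pedigree is consistent.

Yes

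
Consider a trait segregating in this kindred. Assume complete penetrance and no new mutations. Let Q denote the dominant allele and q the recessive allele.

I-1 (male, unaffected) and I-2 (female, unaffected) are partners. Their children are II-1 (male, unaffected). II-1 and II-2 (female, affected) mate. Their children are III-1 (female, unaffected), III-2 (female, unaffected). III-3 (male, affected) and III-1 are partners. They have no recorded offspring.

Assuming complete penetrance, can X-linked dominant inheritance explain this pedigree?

Yes

A consistent assignment under X-linked dominant exists: I-1 X^q Y, I-2 X^q X^q, II-1 X^q Y, II-2 X^Q X^q, III-1 X^q X^q, III-2 X^q X^q, III-3 X^Q Y.
In this assignment every recorded phenotype matches its genotype and every non-founder's genotype is obtainable from its parents' genotypes, so the pedigree is consistent.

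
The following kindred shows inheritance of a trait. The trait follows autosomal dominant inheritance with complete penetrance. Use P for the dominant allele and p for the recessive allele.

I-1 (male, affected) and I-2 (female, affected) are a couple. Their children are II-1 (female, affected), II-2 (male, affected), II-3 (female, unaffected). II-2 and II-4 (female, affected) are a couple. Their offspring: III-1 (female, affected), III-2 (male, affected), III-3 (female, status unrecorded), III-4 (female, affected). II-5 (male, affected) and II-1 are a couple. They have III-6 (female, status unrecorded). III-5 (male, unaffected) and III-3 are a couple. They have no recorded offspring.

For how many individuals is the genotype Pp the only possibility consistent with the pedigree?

2

Obligate heterozygotes: I-1 is affected so carries P and passed p to II-3 (pp), so I-1 is Pp; I-2 is affected so carries P and passed p to II-3 (pp), so I-2 is Pp.
Every other individual is either homozygous by phenotype or has at least one consistent homozygous assignment, so the count is 2.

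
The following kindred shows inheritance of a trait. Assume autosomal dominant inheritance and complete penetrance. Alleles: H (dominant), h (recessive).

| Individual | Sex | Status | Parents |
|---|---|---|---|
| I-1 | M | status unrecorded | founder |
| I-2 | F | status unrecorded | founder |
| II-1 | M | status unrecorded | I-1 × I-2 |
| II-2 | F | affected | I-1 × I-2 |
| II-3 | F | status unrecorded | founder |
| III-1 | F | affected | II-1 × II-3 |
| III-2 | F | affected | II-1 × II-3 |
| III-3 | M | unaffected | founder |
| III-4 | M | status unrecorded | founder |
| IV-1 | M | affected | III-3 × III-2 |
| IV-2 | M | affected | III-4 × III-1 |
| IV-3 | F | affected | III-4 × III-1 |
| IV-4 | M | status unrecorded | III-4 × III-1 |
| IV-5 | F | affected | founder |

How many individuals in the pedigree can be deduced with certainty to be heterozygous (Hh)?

1

Obligate heterozygotes: IV-1 is affected so carries H and received h from III-3 (hh), so IV-1 is Hh.
Every other individual is either homozygous by phenotype or has at least one consistent homozygous assignment, so the count is 1.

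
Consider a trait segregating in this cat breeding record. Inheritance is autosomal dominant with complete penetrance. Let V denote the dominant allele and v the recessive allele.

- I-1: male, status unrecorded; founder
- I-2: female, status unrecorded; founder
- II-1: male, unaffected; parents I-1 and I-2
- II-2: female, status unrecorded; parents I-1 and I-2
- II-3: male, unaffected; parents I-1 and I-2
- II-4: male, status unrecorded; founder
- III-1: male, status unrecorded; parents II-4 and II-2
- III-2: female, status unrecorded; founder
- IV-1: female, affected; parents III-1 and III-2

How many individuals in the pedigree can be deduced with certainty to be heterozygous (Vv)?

0

No individual's genotype is forced to Vv by the pedigree, so the count is 0.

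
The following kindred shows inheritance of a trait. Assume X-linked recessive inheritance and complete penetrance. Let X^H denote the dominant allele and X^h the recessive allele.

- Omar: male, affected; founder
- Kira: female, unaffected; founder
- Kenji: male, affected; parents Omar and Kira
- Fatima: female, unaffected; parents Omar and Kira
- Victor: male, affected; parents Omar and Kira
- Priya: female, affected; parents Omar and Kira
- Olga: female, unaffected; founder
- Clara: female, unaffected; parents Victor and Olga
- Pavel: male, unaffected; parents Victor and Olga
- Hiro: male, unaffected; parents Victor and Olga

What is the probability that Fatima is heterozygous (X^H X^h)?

Fatima is unaffected so carries H and received h from Omar (X^h Y), so Fatima is X^H X^h, giving P(X^H X^h) = 1.

1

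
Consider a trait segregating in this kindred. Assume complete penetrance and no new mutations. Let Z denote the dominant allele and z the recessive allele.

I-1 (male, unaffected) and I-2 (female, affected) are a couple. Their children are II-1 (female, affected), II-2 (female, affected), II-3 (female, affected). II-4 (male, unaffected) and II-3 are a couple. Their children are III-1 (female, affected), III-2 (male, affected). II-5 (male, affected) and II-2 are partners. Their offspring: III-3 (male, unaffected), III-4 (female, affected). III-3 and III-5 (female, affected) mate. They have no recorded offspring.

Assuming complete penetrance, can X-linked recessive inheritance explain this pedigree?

No

Under X-linked recessive, II-1 (affected, female) cannot arise from I-1 (unaffected) × I-2 (affected).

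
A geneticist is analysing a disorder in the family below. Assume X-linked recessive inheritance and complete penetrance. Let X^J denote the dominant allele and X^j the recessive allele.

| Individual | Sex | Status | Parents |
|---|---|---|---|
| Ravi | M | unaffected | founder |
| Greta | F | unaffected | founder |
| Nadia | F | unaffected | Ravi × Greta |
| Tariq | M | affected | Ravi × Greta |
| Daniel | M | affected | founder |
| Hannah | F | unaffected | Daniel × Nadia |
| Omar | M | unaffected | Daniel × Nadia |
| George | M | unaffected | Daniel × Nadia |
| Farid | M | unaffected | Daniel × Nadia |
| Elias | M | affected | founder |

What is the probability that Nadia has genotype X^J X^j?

1/17

Ravi is unaffected, so Ravi is X^J Y.
Greta is unaffected so carries J and passed j to Tariq (X^j Y), so Greta is X^J X^j.
Their cross gives offspring ratios 1/2 X^J X^J : 1/2 X^J X^j. Conditioning on Nadia being unaffected, P(X^J X^j) = 1/2 / 1 = 1/2 before taking Nadia's own offspring into account.
Daniel is affected, so Daniel is X^j Y.
Now use Nadia's offspring. Probability of each recorded status — unaffected daughter Hannah: 1/2 if Nadia is X^J X^j, 1 if X^J X^J; unaffected son Omar: 1/2 if Nadia is X^J X^j, 1 if X^J X^J; unaffected son George: 1/2 if Nadia is X^J X^j, 1 if X^J X^J; unaffected son Farid: 1/2 if Nadia is X^J X^j, 1 if X^J X^J.
Bayes: P(X^J X^j) = 1/2·1/16 / (1/2·1/16 + 1/2·1) = 1/17.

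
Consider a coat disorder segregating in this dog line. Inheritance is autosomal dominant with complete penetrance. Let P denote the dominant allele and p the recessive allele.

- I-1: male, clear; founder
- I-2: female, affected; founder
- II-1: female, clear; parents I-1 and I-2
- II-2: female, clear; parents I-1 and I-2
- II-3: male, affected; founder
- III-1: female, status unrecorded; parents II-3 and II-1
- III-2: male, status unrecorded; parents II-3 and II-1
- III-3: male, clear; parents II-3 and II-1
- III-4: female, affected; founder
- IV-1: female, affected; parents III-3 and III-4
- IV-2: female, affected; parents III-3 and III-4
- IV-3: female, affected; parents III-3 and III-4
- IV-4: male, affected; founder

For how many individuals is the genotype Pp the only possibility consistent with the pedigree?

5

Obligate heterozygotes: I-2 is affected so carries P and passed p to II-1 (pp), so I-2 is Pp; II-3 is affected so carries P and passed p to III-3 (pp), so II-3 is Pp; IV-1 is affected so carries P and received p from III-3 (pp), so IV-1 is Pp; IV-2 is affected so carries P and received p from III-3 (pp), so IV-2 is Pp; IV-3 is affected so carries P and received p from III-3 (pp), so IV-3 is Pp.
Every other individual is either homozygous by phenotype or has at least one consistent homozygous assignment, so the count is 5.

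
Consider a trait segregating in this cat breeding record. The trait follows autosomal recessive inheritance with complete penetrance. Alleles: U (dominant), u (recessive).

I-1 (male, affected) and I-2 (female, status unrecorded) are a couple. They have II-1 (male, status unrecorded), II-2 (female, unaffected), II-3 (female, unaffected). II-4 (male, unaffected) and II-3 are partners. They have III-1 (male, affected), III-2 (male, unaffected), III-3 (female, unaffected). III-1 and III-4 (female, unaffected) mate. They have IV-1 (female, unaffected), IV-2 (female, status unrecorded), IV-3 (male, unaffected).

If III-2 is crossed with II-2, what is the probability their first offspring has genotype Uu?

II-4 is unaffected so carries U and passed u to III-1 (uu), so II-4 is Uu.
II-3 is unaffected so carries U and received u from I-1 (uu), so II-3 is Uu.
III-2 is an unaffected offspring of II-4 (Uu) × II-3 (Uu), whose cross gives 1/4 UU : 1/2 Uu : 1/4 uu; conditioning on being unaffected, III-2 is UU with probability 1/3, Uu with probability 2/3.
II-2 is unaffected so carries U and received u from I-1 (uu), so II-2 is Uu.
Summing over parental genotype combinations, P(offspring has genotype Uu) = 1/3·1/2 + 2/3·1/2 = 1/2.

1/2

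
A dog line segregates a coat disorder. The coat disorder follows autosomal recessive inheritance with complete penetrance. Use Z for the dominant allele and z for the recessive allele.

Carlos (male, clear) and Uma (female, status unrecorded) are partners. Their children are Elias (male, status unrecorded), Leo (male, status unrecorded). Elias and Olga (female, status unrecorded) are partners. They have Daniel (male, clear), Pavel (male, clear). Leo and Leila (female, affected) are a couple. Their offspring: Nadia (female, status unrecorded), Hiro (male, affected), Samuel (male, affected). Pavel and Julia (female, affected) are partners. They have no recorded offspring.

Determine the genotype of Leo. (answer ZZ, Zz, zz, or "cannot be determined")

Leo's phenotype is unrecorded, and no parent or child forces a single allele at both positions; consistent genotype assignments exist with Leo as Zz or zz.

cannot be determined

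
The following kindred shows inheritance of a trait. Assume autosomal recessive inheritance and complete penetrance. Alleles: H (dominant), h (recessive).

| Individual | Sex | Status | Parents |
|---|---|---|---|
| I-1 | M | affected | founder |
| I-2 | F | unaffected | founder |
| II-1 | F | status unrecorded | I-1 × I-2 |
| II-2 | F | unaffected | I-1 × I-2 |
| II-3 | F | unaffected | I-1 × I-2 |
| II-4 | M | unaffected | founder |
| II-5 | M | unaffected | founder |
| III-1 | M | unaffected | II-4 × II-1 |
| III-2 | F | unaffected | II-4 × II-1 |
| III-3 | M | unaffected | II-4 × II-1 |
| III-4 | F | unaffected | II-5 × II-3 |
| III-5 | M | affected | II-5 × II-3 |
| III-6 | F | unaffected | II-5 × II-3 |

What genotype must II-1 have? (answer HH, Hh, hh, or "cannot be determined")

II-1's phenotype is unrecorded, and no parent or child forces a single allele at both positions; consistent genotype assignments exist with II-1 as Hh or hh.

cannot be determined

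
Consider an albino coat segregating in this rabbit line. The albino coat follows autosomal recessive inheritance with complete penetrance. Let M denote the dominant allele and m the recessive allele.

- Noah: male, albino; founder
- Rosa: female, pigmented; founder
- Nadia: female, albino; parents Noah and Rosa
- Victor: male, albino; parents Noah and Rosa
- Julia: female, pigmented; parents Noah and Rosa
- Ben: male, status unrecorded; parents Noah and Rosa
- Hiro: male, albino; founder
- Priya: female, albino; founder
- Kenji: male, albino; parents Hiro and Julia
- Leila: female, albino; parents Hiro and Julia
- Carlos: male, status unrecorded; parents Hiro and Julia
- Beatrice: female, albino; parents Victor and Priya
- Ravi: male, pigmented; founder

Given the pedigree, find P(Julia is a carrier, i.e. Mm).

1

Julia is pigmented so carries M and received m from Noah (mm), so Julia is Mm, giving P(Mm) = 1.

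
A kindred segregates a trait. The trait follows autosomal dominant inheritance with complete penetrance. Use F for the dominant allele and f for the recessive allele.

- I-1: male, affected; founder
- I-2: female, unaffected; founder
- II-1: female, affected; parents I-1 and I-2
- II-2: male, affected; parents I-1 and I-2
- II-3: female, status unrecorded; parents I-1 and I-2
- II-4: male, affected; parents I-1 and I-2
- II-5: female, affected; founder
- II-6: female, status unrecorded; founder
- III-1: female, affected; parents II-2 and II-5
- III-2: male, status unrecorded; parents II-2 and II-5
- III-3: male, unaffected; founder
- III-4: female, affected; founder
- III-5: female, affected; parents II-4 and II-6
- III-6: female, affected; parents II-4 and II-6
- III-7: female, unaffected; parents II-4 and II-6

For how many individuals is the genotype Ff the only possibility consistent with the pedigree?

3

Obligate heterozygotes: II-1 is affected so carries F and received f from I-2 (ff), so II-1 is Ff; II-2 is affected so carries F and received f from I-2 (ff), so II-2 is Ff; II-4 is affected so carries F and received f from I-2 (ff), so II-4 is Ff.
Every other individual is either homozygous by phenotype or has at least one consistent homozygous assignment, so the count is 3.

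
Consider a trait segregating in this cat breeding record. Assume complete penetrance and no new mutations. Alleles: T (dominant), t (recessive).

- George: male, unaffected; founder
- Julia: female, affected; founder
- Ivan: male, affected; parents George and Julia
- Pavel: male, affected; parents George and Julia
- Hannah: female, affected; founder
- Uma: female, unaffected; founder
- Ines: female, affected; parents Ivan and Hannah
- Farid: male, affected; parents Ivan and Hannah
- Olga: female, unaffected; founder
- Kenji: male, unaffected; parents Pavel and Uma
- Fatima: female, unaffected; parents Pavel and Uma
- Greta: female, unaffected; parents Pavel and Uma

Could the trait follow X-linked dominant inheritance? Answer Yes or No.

No

Under X-linked dominant, Fatima (unaffected, female) cannot arise from Pavel (affected) × Uma (unaffected).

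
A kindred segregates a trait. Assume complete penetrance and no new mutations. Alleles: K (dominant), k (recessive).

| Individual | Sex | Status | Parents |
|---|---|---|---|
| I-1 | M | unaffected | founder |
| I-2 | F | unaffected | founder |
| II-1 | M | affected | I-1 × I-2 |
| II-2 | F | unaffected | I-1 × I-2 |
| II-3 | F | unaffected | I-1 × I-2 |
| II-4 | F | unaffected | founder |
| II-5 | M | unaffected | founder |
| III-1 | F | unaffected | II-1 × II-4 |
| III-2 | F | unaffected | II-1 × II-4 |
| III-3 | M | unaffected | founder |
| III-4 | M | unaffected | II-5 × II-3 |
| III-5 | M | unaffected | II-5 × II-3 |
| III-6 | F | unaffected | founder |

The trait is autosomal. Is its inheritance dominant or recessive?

I-1 and I-2 are both unaffected yet have an affected child II-1. Under dominance, an affected child requires at least one affected parent, so the trait cannot be dominant.

recessive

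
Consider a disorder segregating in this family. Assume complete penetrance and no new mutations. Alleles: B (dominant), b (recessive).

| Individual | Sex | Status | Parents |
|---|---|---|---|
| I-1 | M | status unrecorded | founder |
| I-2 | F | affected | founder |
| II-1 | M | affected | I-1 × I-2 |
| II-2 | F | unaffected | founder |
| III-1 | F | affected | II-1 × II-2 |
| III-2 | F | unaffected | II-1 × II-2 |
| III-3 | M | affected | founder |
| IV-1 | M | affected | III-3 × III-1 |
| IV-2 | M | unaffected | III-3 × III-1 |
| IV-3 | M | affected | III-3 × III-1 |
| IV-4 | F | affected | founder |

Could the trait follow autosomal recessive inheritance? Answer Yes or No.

No

Under autosomal recessive, IV-2 (unaffected, male) cannot arise from III-3 (affected) × III-1 (affected).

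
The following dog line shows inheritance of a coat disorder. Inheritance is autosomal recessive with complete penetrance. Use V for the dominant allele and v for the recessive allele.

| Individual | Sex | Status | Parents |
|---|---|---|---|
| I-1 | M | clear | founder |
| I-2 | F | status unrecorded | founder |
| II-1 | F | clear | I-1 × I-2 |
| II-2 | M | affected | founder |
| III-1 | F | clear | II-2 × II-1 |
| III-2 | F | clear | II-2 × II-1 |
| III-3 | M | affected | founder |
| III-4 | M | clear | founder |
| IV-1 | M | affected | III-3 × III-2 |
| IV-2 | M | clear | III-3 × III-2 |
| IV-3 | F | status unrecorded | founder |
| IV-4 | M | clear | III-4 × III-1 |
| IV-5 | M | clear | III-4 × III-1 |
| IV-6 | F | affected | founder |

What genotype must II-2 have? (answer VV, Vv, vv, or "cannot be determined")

vv

II-2 is affected, so II-2 is vv.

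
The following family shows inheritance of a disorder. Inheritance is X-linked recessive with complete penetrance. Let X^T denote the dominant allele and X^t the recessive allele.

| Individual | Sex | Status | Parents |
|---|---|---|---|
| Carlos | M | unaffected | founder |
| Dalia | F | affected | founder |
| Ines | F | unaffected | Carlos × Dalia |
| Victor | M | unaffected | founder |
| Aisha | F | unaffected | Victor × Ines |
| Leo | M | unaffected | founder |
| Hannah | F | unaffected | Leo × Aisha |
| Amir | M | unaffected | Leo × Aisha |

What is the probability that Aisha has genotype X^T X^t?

Victor is unaffected, so Victor is X^T Y.
Ines is unaffected so carries T and received t from Dalia (X^t X^t), so Ines is X^T X^t.
Their cross gives offspring ratios 1/2 X^T X^T : 1/2 X^T X^t. Conditioning on Aisha being unaffected, P(X^T X^t) = 1/2 / 1 = 1/2 before taking Aisha's own offspring into account.
Leo is unaffected, so Leo is X^T Y.
Now use Aisha's offspring. Probability of each recorded status — unaffected son Amir: 1/2 if Aisha is X^T X^t, 1 if X^T X^T. (Hannah: equally likely either way, so uninformative.)
Bayes: P(X^T X^t) = 1/2·1/2 / (1/2·1/2 + 1/2·1) = 1/3.

1/3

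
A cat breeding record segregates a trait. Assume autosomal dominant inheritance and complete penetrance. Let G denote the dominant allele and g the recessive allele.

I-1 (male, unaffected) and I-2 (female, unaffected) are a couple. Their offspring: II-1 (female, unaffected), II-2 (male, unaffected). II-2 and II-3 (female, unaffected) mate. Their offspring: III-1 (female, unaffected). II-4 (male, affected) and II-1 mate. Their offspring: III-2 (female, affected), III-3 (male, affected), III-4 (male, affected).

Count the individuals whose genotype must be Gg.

Obligate heterozygotes: III-2 is affected so carries G and received g from II-1 (gg), so III-2 is Gg; III-3 is affected so carries G and received g from II-1 (gg), so III-3 is Gg; III-4 is affected so carries G and received g from II-1 (gg), so III-4 is Gg.
Every other individual is either homozygous by phenotype or has at least one consistent homozygous assignment, so the count is 3.

3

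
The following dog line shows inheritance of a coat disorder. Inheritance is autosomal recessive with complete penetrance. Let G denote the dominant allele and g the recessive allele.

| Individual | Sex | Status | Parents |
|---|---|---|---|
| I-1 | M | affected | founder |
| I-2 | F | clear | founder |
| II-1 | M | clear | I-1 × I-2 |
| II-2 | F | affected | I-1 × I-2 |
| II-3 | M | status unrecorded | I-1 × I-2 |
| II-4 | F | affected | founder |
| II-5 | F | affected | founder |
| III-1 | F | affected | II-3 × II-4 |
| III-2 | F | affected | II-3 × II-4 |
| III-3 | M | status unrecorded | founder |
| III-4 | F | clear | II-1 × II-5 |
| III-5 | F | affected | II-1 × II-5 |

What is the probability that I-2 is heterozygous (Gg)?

1

I-2 is clear so carries G and passed g to II-2 (gg), so I-2 is Gg, giving P(Gg) = 1.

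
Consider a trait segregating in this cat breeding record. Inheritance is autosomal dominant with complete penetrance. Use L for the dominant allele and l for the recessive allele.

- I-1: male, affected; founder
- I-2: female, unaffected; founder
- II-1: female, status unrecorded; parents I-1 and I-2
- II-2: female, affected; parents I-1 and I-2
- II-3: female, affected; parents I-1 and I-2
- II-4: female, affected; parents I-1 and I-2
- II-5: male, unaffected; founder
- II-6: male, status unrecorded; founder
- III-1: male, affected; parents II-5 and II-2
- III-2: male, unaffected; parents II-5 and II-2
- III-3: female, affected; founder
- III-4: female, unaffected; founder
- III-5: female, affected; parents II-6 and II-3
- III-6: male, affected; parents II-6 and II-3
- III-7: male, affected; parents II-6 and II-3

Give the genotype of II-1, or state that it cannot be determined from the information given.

II-1's phenotype is unrecorded, and no parent or child forces a single allele at both positions; consistent genotype assignments exist with II-1 as Ll or ll.

cannot be determined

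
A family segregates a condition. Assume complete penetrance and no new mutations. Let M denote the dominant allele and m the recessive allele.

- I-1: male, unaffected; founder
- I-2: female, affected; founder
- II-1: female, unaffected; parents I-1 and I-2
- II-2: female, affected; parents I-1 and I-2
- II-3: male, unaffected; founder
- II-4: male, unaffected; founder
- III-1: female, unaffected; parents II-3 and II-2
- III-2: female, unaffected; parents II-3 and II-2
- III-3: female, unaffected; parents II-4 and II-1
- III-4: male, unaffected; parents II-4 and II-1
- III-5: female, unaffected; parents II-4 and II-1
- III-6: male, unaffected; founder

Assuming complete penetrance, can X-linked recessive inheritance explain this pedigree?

Under X-linked recessive, II-2 (affected, female) cannot arise from I-1 (unaffected) × I-2 (affected).

No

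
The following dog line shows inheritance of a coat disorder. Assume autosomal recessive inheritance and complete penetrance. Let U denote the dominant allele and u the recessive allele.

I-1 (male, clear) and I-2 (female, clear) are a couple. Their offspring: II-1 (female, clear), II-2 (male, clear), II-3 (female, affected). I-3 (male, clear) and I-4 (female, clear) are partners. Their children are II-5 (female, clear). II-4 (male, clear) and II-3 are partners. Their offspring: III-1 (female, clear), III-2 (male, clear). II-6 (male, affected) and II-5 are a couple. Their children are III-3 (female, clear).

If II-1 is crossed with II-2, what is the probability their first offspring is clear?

8/9

I-1 is clear so carries U and passed u to II-3 (uu), so I-1 is Uu.
I-2 is clear so carries U and passed u to II-3 (uu), so I-2 is Uu.
II-1 is a clear offspring of I-1 (Uu) × I-2 (Uu), whose cross gives 1/4 UU : 1/2 Uu : 1/4 uu; conditioning on being clear, II-1 is UU with probability 1/3, Uu with probability 2/3.
II-2 is a clear offspring of I-1 (Uu) × I-2 (Uu), whose cross gives 1/4 UU : 1/2 Uu : 1/4 uu; conditioning on being clear, II-2 is UU with probability 1/3, Uu with probability 2/3.
Summing over parental genotype combinations, P(offspring is clear) = 1/9·1 + 2/9·1 + 2/9·1 + 4/9·3/4 = 8/9.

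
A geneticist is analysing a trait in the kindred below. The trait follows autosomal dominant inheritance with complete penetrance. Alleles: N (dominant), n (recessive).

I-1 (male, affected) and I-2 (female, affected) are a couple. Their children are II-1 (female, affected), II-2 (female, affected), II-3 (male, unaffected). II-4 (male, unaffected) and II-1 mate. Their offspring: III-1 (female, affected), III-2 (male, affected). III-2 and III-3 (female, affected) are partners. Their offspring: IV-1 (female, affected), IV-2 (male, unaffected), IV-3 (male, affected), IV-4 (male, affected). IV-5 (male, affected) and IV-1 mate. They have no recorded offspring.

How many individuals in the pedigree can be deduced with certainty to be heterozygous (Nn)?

5

Obligate heterozygotes: I-1 is affected so carries N and passed n to II-3 (nn), so I-1 is Nn; I-2 is affected so carries N and passed n to II-3 (nn), so I-2 is Nn; III-1 is affected so carries N and received n from II-4 (nn), so III-1 is Nn; III-2 is affected so carries N and received n from II-4 (nn), so III-2 is Nn; III-3 is affected so carries N and passed n to IV-2 (nn), so III-3 is Nn.
Every other individual is either homozygous by phenotype or has at least one consistent homozygous assignment, so the count is 5.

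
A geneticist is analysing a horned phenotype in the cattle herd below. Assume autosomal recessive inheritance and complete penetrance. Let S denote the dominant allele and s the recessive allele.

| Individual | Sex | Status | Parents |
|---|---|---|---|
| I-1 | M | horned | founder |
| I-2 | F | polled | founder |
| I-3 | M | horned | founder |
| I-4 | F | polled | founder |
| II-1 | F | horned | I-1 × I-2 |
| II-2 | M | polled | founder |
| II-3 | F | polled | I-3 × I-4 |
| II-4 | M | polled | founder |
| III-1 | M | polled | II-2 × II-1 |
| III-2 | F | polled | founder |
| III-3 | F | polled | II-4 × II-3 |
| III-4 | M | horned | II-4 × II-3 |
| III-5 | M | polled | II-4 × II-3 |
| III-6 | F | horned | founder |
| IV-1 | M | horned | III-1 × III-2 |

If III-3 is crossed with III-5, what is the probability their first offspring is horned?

II-4 is polled so carries S and passed s to III-4 (ss), so II-4 is Ss.
II-3 is polled so carries S and received s from I-3 (ss), so II-3 is Ss.
III-3 is a polled offspring of II-4 (Ss) × II-3 (Ss), whose cross gives 1/4 SS : 1/2 Ss : 1/4 ss; conditioning on being polled, III-3 is SS with probability 1/3, Ss with probability 2/3.
III-5 is a polled offspring of II-4 (Ss) × II-3 (Ss), whose cross gives 1/4 SS : 1/2 Ss : 1/4 ss; conditioning on being polled, III-5 is SS with probability 1/3, Ss with probability 2/3.
Summing over parental genotype combinations, P(offspring is horned) = 4/9·1/4 = 1/9.

1/9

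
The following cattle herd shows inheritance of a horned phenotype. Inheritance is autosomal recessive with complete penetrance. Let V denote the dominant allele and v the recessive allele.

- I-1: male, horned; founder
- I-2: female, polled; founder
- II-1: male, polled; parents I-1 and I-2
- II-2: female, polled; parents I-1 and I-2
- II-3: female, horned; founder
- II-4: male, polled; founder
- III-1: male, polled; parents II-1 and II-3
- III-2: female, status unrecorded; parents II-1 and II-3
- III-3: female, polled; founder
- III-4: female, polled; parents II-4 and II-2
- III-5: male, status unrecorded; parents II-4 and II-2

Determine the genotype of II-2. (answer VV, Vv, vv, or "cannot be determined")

Vv

From phenotype alone, II-2 is VV or Vv.
II-2 is polled so carries V and received v from I-1 (vv), so II-2 is Vv.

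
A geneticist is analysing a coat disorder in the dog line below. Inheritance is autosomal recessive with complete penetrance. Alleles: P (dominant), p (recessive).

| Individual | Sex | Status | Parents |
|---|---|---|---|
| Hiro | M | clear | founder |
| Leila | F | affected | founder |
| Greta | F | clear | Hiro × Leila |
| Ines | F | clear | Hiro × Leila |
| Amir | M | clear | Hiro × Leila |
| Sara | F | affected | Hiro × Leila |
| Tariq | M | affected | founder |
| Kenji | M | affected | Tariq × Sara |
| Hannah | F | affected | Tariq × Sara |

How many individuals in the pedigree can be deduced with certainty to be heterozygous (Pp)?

4

Obligate heterozygotes: Hiro is clear so carries P and passed p to Sara (pp), so Hiro is Pp; Greta is clear so carries P and received p from Leila (pp), so Greta is Pp; Ines is clear so carries P and received p from Leila (pp), so Ines is Pp; Amir is clear so carries P and received p from Leila (pp), so Amir is Pp.
Every other individual is either homozygous by phenotype or has at least one consistent homozygous assignment, so the count is 4.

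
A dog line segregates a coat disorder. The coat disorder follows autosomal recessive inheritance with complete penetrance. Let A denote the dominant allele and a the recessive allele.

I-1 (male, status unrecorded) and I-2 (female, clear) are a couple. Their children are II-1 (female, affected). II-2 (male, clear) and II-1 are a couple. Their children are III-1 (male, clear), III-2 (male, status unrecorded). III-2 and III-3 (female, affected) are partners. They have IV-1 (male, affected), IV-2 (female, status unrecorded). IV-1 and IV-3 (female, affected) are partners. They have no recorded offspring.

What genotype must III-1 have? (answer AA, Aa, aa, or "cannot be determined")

Aa

From phenotype alone, III-1 is AA or Aa.
III-1 is clear so carries A and received a from II-1 (aa), so III-1 is Aa.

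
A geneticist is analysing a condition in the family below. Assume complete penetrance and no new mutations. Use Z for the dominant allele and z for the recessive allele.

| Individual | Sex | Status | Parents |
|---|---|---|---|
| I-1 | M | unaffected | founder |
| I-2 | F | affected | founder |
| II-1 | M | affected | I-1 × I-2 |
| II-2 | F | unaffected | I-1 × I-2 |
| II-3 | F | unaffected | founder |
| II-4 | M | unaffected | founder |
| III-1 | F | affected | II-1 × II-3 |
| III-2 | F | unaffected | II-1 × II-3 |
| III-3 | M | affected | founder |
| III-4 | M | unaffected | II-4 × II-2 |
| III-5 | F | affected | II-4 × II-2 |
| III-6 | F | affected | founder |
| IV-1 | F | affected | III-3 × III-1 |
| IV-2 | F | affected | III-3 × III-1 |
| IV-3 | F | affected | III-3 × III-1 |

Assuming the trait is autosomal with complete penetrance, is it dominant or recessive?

II-4 and II-2 are both unaffected yet have an affected child III-5. Under dominance, an affected child requires at least one affected parent, so the trait cannot be dominant.

recessive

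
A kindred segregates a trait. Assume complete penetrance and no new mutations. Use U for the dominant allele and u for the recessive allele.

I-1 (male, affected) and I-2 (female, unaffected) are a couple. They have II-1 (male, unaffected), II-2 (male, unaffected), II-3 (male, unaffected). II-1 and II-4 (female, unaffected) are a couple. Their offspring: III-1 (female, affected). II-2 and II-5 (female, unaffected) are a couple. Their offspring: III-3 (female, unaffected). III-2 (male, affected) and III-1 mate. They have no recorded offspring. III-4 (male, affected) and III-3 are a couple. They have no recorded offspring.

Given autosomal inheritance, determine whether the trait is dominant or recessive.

recessive

II-1 and II-4 are both unaffected yet have an affected child III-1. Under dominance, an affected child requires at least one affected parent, so the trait cannot be dominant.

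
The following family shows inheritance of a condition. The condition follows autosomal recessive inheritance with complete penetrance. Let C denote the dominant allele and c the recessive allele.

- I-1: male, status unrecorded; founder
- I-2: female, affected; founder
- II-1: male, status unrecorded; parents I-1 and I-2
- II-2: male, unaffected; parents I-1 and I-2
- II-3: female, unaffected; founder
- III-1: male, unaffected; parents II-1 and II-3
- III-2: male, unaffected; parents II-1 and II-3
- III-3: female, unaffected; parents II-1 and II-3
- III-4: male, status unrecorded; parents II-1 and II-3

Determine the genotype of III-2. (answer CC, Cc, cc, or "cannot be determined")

cannot be determined

III-2's phenotype allows CC or Cc, and no parent or child forces a single allele at both positions; consistent genotype assignments exist with III-2 as CC or Cc.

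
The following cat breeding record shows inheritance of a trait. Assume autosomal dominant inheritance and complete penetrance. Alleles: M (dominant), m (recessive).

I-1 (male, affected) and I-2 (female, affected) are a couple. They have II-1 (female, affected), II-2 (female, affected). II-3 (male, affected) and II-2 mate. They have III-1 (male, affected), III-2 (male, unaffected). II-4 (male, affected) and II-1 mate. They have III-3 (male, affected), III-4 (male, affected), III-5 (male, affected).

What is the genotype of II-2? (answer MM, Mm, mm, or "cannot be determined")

From phenotype alone, II-2 is MM or Mm.
II-2 is affected so carries M and passed m to III-2 (mm), so II-2 is Mm.

Mm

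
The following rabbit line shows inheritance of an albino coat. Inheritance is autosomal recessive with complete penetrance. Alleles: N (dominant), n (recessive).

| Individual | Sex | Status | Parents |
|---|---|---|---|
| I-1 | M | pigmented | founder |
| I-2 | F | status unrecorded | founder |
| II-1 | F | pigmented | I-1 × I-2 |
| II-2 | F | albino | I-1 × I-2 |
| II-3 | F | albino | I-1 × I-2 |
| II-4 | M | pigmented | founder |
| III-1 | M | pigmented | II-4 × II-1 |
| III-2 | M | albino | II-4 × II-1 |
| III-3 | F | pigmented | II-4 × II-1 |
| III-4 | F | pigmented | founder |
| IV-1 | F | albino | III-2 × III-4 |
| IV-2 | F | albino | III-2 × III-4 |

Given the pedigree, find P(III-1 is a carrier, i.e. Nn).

2/3

II-4 is pigmented so carries N and passed n to III-2 (nn), so II-4 is Nn.
II-1 is pigmented so carries N and passed n to III-2 (nn), so II-1 is Nn.
Their cross gives offspring ratios 1/4 NN : 1/2 Nn : 1/4 nn. Conditioning on III-1 being pigmented, P(Nn) = 1/2 / 3/4 = 2/3.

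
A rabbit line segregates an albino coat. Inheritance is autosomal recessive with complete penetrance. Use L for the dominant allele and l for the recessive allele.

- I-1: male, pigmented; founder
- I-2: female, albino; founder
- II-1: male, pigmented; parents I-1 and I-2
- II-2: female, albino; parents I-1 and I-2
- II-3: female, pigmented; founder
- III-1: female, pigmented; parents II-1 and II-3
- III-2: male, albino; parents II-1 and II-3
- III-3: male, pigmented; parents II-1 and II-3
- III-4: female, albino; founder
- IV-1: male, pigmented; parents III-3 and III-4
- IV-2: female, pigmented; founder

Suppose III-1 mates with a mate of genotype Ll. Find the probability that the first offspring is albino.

II-1 is pigmented so carries L and received l from I-2 (ll), so II-1 is Ll.
II-3 is pigmented so carries L and passed l to III-2 (ll), so II-3 is Ll.
III-1 is a pigmented offspring of II-1 (Ll) × II-3 (Ll), whose cross gives 1/4 LL : 1/2 Ll : 1/4 ll; conditioning on being pigmented, III-1 is LL with probability 1/3, Ll with probability 2/3.
Summing over parental genotype combinations, P(offspring is albino) = 2/3·1/4 = 1/6.

1/6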